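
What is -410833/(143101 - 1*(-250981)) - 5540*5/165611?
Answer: -78954535363/65264314102 ≈ -1.2098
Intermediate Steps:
-410833/(143101 - 1*(-250981)) - 5540*5/165611 = -410833/(143101 + 250981) - 27700*1/165611 = -410833/394082 - 27700/165611 = -78954535363/65264314102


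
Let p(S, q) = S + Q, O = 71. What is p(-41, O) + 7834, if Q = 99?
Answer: 7892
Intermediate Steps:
p(S, q) = 99 + S (p(S, q) = S + 99 = 99 + S)
p(-41, O) + 7834 = (99 - 41) + 7834 = 58 + 7834 = 7892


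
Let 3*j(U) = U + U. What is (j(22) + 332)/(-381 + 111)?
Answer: -104/81 ≈ -1.2840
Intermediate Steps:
j(U) = 2*U/3 (j(U) = (U + U)/3 = (2*U)/3 = 2*U/3)
(j(22) + 332)/(-381 + 111) = ((2/3)*22 + 332)/(-381 + 111) = (44/3 + 332)/(-270) = (1040/3)*(-1/270) = -104/81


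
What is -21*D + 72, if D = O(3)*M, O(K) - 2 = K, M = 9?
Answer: -873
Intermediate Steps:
O(K) = 2 + K
D = 45 (D = (2 + 3)*9 = 5*9 = 45)
-21*D + 72 = -21*45 + 72 = -945 + 72 = -873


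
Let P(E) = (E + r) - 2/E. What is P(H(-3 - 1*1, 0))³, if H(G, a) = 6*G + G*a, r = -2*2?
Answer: -37595375/1728 ≈ -21757.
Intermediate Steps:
r = -4
P(E) = -4 + E - 2/E (P(E) = (E - 4) - 2/E = (-4 + E) - 2/E = -4 + E - 2/E)
P(H(-3 - 1*1, 0))³ = (-4 + (-3 - 1*1)*(6 + 0) - 2*1/((-3 - 1*1)*(6 + 0)))³ = (-4 + (-3 - 1)*6 - 2*1/(6*(-3 - 1)))³ = (-4 - 4*6 - 2/((-4*6)))³ = (-4 - 24 - 2/(-24))³ = (-4 - 24 - 2*(-1/24))³ = (-4 - 24 + 1/12)³ = (-335/12)³ = -37595375/1728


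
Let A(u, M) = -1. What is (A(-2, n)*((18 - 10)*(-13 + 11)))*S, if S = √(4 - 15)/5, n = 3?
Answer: 16*I*√11/5 ≈ 10.613*I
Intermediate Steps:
S = I*√11/5 (S = √(-11)*(⅕) = (I*√11)*(⅕) = I*√11/5 ≈ 0.66333*I)
(A(-2, n)*((18 - 10)*(-13 + 11)))*S = (-(18 - 10)*(-13 + 11))*(I*√11/5) = (-8*(-2))*(I*√11/5) = (-1*(-16))*(I*√11/5) = 16*(I*√11/5) = 16*I*√11/5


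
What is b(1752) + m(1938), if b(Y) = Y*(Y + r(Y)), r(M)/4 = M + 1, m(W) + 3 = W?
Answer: 15356463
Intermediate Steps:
m(W) = -3 + W
r(M) = 4 + 4*M (r(M) = 4*(M + 1) = 4*(1 + M) = 4 + 4*M)
b(Y) = Y*(4 + 5*Y) (b(Y) = Y*(Y + (4 + 4*Y)) = Y*(4 + 5*Y))
b(1752) + m(1938) = 1752*(4 + 5*1752) + (-3 + 1938) = 1752*(4 + 8760) + 1935 = 1752*8764 + 1935 = 15354528 + 1935 = 15356463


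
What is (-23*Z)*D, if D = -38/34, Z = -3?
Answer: -1311/17 ≈ -77.118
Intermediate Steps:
D = -19/17 (D = -38*1/34 = -19/17 ≈ -1.1176)
(-23*Z)*D = -23*(-3)*(-19/17) = 69*(-19/17) = -1311/17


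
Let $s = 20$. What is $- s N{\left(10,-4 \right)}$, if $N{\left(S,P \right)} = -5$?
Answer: $100$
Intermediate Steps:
$- s N{\left(10,-4 \right)} = - 20 \left(-5\right) = \left(-1\right) \left(-100\right) = 100$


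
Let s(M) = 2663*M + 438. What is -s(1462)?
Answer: -3893744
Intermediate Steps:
s(M) = 438 + 2663*M
-s(1462) = -(438 + 2663*1462) = -(438 + 3893306) = -1*3893744 = -3893744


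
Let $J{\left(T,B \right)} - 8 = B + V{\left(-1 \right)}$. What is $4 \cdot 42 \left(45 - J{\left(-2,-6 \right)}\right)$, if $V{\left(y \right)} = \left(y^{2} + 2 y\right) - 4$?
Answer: $8064$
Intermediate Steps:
$V{\left(y \right)} = -4 + y^{2} + 2 y$
$J{\left(T,B \right)} = 3 + B$ ($J{\left(T,B \right)} = 8 + \left(B + \left(-4 + \left(-1\right)^{2} + 2 \left(-1\right)\right)\right) = 8 + \left(B - 5\right) = 8 + \left(-5 + B\right) = 3 + B$)
$4 \cdot 42 \left(45 - J{\left(-2,-6 \right)}\right) = 4 \cdot 42 \left(45 - \left(3 - 6\right)\right) = 168 \left(45 - -3\right) = 168 \left(45 + 3\right) = 168 \cdot 48 = 8064$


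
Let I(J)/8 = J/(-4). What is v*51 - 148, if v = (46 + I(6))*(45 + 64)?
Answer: 188858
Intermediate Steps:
I(J) = -2*J (I(J) = 8*(J/(-4)) = 8*(J*(-1/4)) = 8*(-J/4) = -2*J)
v = 3706 (v = (46 - 2*6)*(45 + 64) = (46 - 12)*109 = 34*109 = 3706)
v*51 - 148 = 3706*51 - 148 = 189006 - 148 = 188858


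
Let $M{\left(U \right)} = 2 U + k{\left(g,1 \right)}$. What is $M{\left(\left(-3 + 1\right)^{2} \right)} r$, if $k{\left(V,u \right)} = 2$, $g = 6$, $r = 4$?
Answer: $40$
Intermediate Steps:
$M{\left(U \right)} = 2 + 2 U$ ($M{\left(U \right)} = 2 U + 2 = 2 + 2 U$)
$M{\left(\left(-3 + 1\right)^{2} \right)} r = \left(2 + 2 \left(-3 + 1\right)^{2}\right) 4 = \left(2 + 2 \left(-2\right)^{2}\right) 4 = \left(2 + 2 \cdot 4\right) 4 = \left(2 + 8\right) 4 = 10 \cdot 4 = 40$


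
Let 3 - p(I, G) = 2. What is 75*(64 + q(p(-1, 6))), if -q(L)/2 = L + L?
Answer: 4500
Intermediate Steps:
p(I, G) = 1 (p(I, G) = 3 - 1*2 = 3 - 2 = 1)
q(L) = -4*L (q(L) = -2*(L + L) = -4*L)
75*(64 + q(p(-1, 6))) = 75*(64 - 4*1) = 75*(64 - 4) = 75*60 = 4500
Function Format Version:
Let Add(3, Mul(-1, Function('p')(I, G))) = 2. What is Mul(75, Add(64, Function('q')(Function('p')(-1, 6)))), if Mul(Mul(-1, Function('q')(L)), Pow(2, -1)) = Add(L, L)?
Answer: 4500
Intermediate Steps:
Function('p')(I, G) = 1 (Function('p')(I, G) = Add(3, Mul(-1, 2)) = Add(3, -2) = 1)
Function('q')(L) = Mul(-4, L) (Function('q')(L) = Mul(-2, Add(L, L)) = Mul(-2, Mul(2, L)) = Mul(-4, L))
Mul(75, Add(64, Function('q')(Function('p')(-1, 6)))) = Mul(75, Add(64, Mul(-4, 1))) = Mul(75, Add(64, -4)) = Mul(75, 60) = 4500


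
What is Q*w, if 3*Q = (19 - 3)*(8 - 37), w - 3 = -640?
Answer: 295568/3 ≈ 98523.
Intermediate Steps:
w = -637 (w = 3 - 640 = -637)
Q = -464/3 (Q = ((19 - 3)*(8 - 37))/3 = (16*(-29))/3 = (1/3)*(-464) = -464/3 ≈ -154.67)
Q*w = -464/3*(-637) = 295568/3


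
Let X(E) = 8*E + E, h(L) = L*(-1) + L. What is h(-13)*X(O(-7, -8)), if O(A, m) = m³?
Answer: 0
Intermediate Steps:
h(L) = 0 (h(L) = -L + L = 0)
X(E) = 9*E
h(-13)*X(O(-7, -8)) = 0*(9*(-8)³) = 0*(9*(-512)) = 0*(-4608) = 0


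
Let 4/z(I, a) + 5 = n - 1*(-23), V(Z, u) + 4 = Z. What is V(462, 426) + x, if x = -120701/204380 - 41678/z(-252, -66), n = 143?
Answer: -342762037671/204380 ≈ -1.6771e+6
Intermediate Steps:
V(Z, u) = -4 + Z
z(I, a) = 4/161 (z(I, a) = 4/(-5 + (143 - 1*(-23))) = 4/(-5 + (143 + 23)) = 4/(-5 + 166) = 4/161)
x = -342855643711/204380 (x = -120701/204380 - 41678/4/161 = -120701*1/204380 - 41678*161/4 = -120701/204380 - 3355079/2 = -342855643711/204380 ≈ -1.6775e+6)
V(462, 426) + x = (-4 + 462) - 342855643711/204380 = 458 - 342855643711/204380 = -342762037671/204380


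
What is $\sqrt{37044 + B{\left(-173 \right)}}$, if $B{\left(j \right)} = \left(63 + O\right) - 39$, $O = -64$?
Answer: $58 \sqrt{11} \approx 192.36$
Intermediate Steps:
$B{\left(j \right)} = -40$ ($B{\left(j \right)} = \left(63 - 64\right) - 39 = -1 - 39 = -40$)
$\sqrt{37044 + B{\left(-173 \right)}} = \sqrt{37044 - 40} = \sqrt{37004} = 58 \sqrt{11}$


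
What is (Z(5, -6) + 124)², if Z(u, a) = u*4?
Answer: 20736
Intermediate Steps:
Z(u, a) = 4*u
(Z(5, -6) + 124)² = (4*5 + 124)² = (20 + 124)² = 144² = 20736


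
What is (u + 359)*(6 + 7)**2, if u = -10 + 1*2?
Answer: 59319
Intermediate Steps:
u = -8 (u = -10 + 2 = -8)
(u + 359)*(6 + 7)**2 = (-8 + 359)*(6 + 7)**2 = 351*13**2 = 351*169 = 59319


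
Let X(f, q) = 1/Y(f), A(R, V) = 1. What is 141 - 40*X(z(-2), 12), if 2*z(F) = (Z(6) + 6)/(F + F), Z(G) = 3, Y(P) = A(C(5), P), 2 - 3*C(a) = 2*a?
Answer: 101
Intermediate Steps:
C(a) = ⅔ - 2*a/3
Y(P) = 1
z(F) = 9/(4*F) (z(F) = ((3 + 6)/(F + F))/2 = (9/((2*F)))/2 = (9*(1/(2*F)))/2 = (9/(2*F))/2 = 9/(4*F))
X(f, q) = 1 (X(f, q) = 1/1 = 1)
141 - 40*X(z(-2), 12) = 141 - 40*1 = 141 - 40 = 101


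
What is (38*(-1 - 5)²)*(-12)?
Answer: -16416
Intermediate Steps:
(38*(-1 - 5)²)*(-12) = (38*(-6)²)*(-12) = (38*36)*(-12) = 1368*(-12) = -16416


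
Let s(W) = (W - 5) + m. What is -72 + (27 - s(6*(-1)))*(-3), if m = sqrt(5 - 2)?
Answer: -186 + 3*sqrt(3) ≈ -180.80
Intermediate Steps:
m = sqrt(3) ≈ 1.7320
s(W) = -5 + W + sqrt(3) (s(W) = (W - 5) + sqrt(3) = (-5 + W) + sqrt(3) = -5 + W + sqrt(3))
-72 + (27 - s(6*(-1)))*(-3) = -72 + (27 - (-5 + 6*(-1) + sqrt(3)))*(-3) = -72 + (27 - (-5 - 6 + sqrt(3)))*(-3) = -72 + (27 - (-11 + sqrt(3)))*(-3) = -72 + (27 + (11 - sqrt(3)))*(-3) = -72 + (38 - sqrt(3))*(-3) = -72 + (-114 + 3*sqrt(3)) = -186 + 3*sqrt(3)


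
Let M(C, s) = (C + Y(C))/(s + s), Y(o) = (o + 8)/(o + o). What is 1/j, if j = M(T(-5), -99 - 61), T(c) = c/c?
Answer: -640/11 ≈ -58.182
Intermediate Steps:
Y(o) = (8 + o)/(2*o) (Y(o) = (8 + o)/((2*o)) = (8 + o)*(1/(2*o)) = (8 + o)/(2*o))
T(c) = 1
M(C, s) = (C + (8 + C)/(2*C))/(2*s) (M(C, s) = (C + (8 + C)/(2*C))/(s + s) = (C + (8 + C)/(2*C))/((2*s)) = (C + (8 + C)/(2*C))*(1/(2*s)) = (C + (8 + C)/(2*C))/(2*s))
j = -11/640 (j = (¼)*(8 + 1 + 2*1²)/(1*(-99 - 61)) = (¼)*1*(8 + 1 + 2*1)/(-160) = (¼)*1*(-1/160)*(8 + 1 + 2) = (¼)*1*(-1/160)*11 = -11/640 ≈ -0.017188)
1/j = 1/(-11/640) = -640/11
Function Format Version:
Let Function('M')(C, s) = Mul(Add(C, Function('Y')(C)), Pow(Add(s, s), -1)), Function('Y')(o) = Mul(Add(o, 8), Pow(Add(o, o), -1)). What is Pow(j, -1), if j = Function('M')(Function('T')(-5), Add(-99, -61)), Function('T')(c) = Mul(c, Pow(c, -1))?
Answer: Rational(-640, 11) ≈ -58.182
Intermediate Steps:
Function('Y')(o) = Mul(Rational(1, 2), Pow(o, -1), Add(8, o)) (Function('Y')(o) = Mul(Add(8, o), Pow(Mul(2, o), -1)) = Mul(Add(8, o), Mul(Rational(1, 2), Pow(o, -1))) = Mul(Rational(1, 2), Pow(o, -1), Add(8, o)))
Function('T')(c) = 1
Function('M')(C, s) = Mul(Rational(1, 2), Pow(s, -1), Add(C, Mul(Rational(1, 2), Pow(C, -1), Add(8, C)))) (Function('M')(C, s) = Mul(Add(C, Mul(Rational(1, 2), Pow(C, -1), Add(8, C))), Pow(Add(s, s), -1)) = Mul(Add(C, Mul(Rational(1, 2), Pow(C, -1), Add(8, C))), Pow(Mul(2, s), -1)) = Mul(Add(C, Mul(Rational(1, 2), Pow(C, -1), Add(8, C))), Mul(Rational(1, 2), Pow(s, -1))) = Mul(Rational(1, 2), Pow(s, -1), Add(C, Mul(Rational(1, 2), Pow(C, -1), Add(8, C)))))
j = Rational(-11, 640) (j = Mul(Rational(1, 4), Pow(1, -1), Pow(Add(-99, -61), -1), Add(8, 1, Mul(2, Pow(1, 2)))) = Mul(Rational(1, 4), 1, Pow(-160, -1), Add(8, 1, Mul(2, 1))) = Mul(Rational(1, 4), 1, Rational(-1, 160), Add(8, 1, 2)) = Mul(Rational(1, 4), 1, Rational(-1, 160), 11) = Rational(-11, 640) ≈ -0.017188)
Pow(j, -1) = Pow(Rational(-11, 640), -1) = Rational(-640, 11)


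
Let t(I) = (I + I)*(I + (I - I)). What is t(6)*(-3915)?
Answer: -281880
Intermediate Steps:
t(I) = 2*I² (t(I) = (2*I)*(I + 0) = (2*I)*I = 2*I²)
t(6)*(-3915) = (2*6²)*(-3915) = (2*36)*(-3915) = 72*(-3915) = -281880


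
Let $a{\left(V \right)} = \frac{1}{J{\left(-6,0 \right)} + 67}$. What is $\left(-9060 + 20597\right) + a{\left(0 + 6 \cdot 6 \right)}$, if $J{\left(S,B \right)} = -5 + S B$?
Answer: $\frac{715295}{62} \approx 11537.0$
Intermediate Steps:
$J{\left(S,B \right)} = -5 + B S$
$a{\left(V \right)} = \frac{1}{62}$ ($a{\left(V \right)} = \frac{1}{\left(-5 + 0 \left(-6\right)\right) + 67} = \frac{1}{\left(-5 + 0\right) + 67} = \frac{1}{-5 + 67} = \frac{1}{62}$)
$\left(-9060 + 20597\right) + a{\left(0 + 6 \cdot 6 \right)} = \left(-9060 + 20597\right) + \frac{1}{62} = 11537 + \frac{1}{62} = \frac{715295}{62}$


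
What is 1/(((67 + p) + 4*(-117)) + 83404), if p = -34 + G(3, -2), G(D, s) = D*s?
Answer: 1/82963 ≈ 1.2054e-5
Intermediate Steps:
p = -40 (p = -34 + 3*(-2) = -34 - 6 = -40)
1/(((67 + p) + 4*(-117)) + 83404) = 1/(((67 - 40) + 4*(-117)) + 83404) = 1/((27 - 468) + 83404) = 1/(-441 + 83404) = 1/82963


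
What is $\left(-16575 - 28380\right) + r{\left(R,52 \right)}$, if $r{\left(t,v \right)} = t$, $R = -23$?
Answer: $-44978$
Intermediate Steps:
$\left(-16575 - 28380\right) + r{\left(R,52 \right)} = \left(-16575 - 28380\right) - 23 = -44955 - 23 = -44978$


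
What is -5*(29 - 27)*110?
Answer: -1100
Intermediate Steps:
-5*(29 - 27)*110 = -10*110 = -5*220 = -1100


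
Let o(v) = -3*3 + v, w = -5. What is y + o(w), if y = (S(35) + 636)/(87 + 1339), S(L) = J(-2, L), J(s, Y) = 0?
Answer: -9664/713 ≈ -13.554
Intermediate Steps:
S(L) = 0
o(v) = -9 + v
y = 318/713 (y = (0 + 636)/(87 + 1339) = 636/1426 = 636*(1/1426) = 318/713 ≈ 0.44600)
y + o(w) = 318/713 + (-9 - 5) = 318/713 - 14 = -9664/713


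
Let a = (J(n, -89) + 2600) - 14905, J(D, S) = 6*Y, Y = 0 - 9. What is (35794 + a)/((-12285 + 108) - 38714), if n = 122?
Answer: -23435/50891 ≈ -0.46049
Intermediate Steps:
Y = -9
J(D, S) = -54 (J(D, S) = 6*(-9) = -54)
a = -12359 (a = (-54 + 2600) - 14905 = 2546 - 14905 = -12359)
(35794 + a)/((-12285 + 108) - 38714) = (35794 - 12359)/((-12285 + 108) - 38714) = 23435/(-12177 - 38714) = 23435/(-50891) = 23435*(-1/50891) = -23435/50891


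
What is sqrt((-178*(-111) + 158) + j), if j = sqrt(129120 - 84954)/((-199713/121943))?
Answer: sqrt(794355283661004 - 24353602359*sqrt(44166))/199713 ≈ 140.67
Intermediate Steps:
j = -121943*sqrt(44166)/199713 (j = sqrt(44166)/((-199713*1/121943)) = sqrt(44166)/(-199713/121943) = sqrt(44166)*(-121943/199713) = -121943*sqrt(44166)/199713 ≈ -128.32)
sqrt((-178*(-111) + 158) + j) = sqrt((-178*(-111) + 158) - 121943*sqrt(44166)/199713) = sqrt((19758 + 158) - 121943*sqrt(44166)/199713) = sqrt(19916 - 121943*sqrt(44166)/199713)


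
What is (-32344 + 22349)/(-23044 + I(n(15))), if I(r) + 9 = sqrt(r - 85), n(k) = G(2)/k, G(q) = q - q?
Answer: 230414735/531440894 + 9995*I*sqrt(85)/531440894 ≈ 0.43357 + 0.0001734*I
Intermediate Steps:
G(q) = 0
n(k) = 0 (n(k) = 0/k = 0)
I(r) = -9 + sqrt(-85 + r) (I(r) = -9 + sqrt(r - 85) = -9 + sqrt(-85 + r))
(-32344 + 22349)/(-23044 + I(n(15))) = (-32344 + 22349)/(-23044 + (-9 + sqrt(-85 + 0))) = -9995/(-23044 + (-9 + sqrt(-85))) = -9995/(-23044 + (-9 + I*sqrt(85))) = -9995/(-23053 + I*sqrt(85))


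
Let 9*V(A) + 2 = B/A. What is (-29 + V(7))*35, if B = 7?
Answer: -9170/9 ≈ -1018.9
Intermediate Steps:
V(A) = -2/9 + 7/(9*A) (V(A) = -2/9 + (7/A)/9 = -2/9 + 7/(9*A))
(-29 + V(7))*35 = (-29 + (1/9)*(7 - 2*7)/7)*35 = (-29 + (1/9)*(1/7)*(7 - 14))*35 = (-29 + (1/9)*(1/7)*(-7))*35 = (-29 - 1/9)*35 = -262/9*35 = -9170/9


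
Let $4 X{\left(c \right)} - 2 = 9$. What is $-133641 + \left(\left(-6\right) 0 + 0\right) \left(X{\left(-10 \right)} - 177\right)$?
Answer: $-133641$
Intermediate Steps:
$X{\left(c \right)} = \frac{11}{4}$ ($X{\left(c \right)} = \frac{1}{2} + \frac{1}{4} \cdot 9 = \frac{1}{2} + \frac{9}{4} = \frac{11}{4}$)
$-133641 + \left(\left(-6\right) 0 + 0\right) \left(X{\left(-10 \right)} - 177\right) = -133641 + \left(\left(-6\right) 0 + 0\right) \left(\frac{11}{4} - 177\right) = -133641 + \left(0 + 0\right) \left(- \frac{697}{4}\right) = -133641 + 0 \left(- \frac{697}{4}\right) = -133641 + 0 = -133641$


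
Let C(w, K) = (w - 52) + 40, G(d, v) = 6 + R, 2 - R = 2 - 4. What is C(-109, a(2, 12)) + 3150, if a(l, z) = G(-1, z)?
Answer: 3029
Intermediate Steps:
R = 4 (R = 2 - (2 - 4) = 2 - 1*(-2) = 2 + 2 = 4)
G(d, v) = 10 (G(d, v) = 6 + 4 = 10)
a(l, z) = 10
C(w, K) = -12 + w (C(w, K) = (-52 + w) + 40 = -12 + w)
C(-109, a(2, 12)) + 3150 = (-12 - 109) + 3150 = -121 + 3150 = 3029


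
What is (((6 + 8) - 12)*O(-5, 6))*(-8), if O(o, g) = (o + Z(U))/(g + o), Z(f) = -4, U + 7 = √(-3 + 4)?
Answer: 144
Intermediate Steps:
U = -6 (U = -7 + √(-3 + 4) = -7 + √1 = -7 + 1 = -6)
O(o, g) = (-4 + o)/(g + o) (O(o, g) = (o - 4)/(g + o) = (-4 + o)/(g + o))
(((6 + 8) - 12)*O(-5, 6))*(-8) = (((6 + 8) - 12)*((-4 - 5)/(6 - 5)))*(-8) = ((14 - 12)*(-9/1))*(-8) = (2*(1*(-9)))*(-8) = (2*(-9))*(-8) = -18*(-8) = 144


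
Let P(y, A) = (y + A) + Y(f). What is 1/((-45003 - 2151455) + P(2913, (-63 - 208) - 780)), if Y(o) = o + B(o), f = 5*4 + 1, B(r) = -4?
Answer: -1/2194579 ≈ -4.5567e-7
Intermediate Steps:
f = 21 (f = 20 + 1 = 21)
Y(o) = -4 + o (Y(o) = o - 4 = -4 + o)
P(y, A) = 17 + A + y (P(y, A) = (y + A) + (-4 + 21) = (A + y) + 17 = 17 + A + y)
1/((-45003 - 2151455) + P(2913, (-63 - 208) - 780)) = 1/((-45003 - 2151455) + (17 + ((-63 - 208) - 780) + 2913)) = 1/(-2196458 + (17 + (-271 - 780) + 2913)) = 1/(-2196458 + (17 - 1051 + 2913)) = 1/(-2196458 + 1879) = 1/(-2194579) = -1/2194579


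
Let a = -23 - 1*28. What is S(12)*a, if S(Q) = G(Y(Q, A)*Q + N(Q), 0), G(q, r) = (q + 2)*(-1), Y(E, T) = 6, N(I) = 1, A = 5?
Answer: 3825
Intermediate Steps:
G(q, r) = -2 - q (G(q, r) = (2 + q)*(-1) = -2 - q)
a = -51 (a = -23 - 28 = -51)
S(Q) = -3 - 6*Q (S(Q) = -2 - (6*Q + 1) = -2 - (1 + 6*Q) = -2 + (-1 - 6*Q) = -3 - 6*Q)
S(12)*a = (-3 - 6*12)*(-51) = (-3 - 72)*(-51) = -75*(-51) = 3825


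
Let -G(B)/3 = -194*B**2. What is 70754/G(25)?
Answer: 35377/181875 ≈ 0.19451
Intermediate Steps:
G(B) = 582*B**2 (G(B) = -(-582)*B**2 = 582*B**2)
70754/G(25) = 70754/((582*25**2)) = 70754/((582*625)) = 70754/363750 = 70754*(1/363750) = 35377/181875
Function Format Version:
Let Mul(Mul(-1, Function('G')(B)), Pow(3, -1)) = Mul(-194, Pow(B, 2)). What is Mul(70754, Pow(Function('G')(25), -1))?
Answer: Rational(35377, 181875) ≈ 0.19451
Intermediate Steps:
Function('G')(B) = Mul(582, Pow(B, 2)) (Function('G')(B) = Mul(-3, Mul(-194, Pow(B, 2))) = Mul(582, Pow(B, 2)))
Mul(70754, Pow(Function('G')(25), -1)) = Mul(70754, Pow(Mul(582, Pow(25, 2)), -1)) = Mul(70754, Pow(Mul(582, 625), -1)) = Mul(70754, Pow(363750, -1)) = Mul(70754, Rational(1, 363750)) = Rational(35377, 181875)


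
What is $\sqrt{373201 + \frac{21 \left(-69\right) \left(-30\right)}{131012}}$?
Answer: $\frac{\sqrt{32682048233554}}{9358} \approx 610.9$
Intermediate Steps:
$\sqrt{373201 + \frac{21 \left(-69\right) \left(-30\right)}{131012}} = \sqrt{373201 + \left(-1449\right) \left(-30\right) \frac{1}{131012}} = \sqrt{373201 + 43470 \cdot \frac{1}{131012}} = \sqrt{373201 + \frac{3105}{9358}} = \sqrt{\frac{3492418063}{9358}} = \frac{\sqrt{32682048233554}}{9358}$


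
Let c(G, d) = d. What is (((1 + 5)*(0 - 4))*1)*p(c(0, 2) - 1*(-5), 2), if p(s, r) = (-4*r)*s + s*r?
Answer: 1008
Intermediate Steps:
p(s, r) = -3*r*s (p(s, r) = -4*r*s + r*s = -3*r*s)
(((1 + 5)*(0 - 4))*1)*p(c(0, 2) - 1*(-5), 2) = (((1 + 5)*(0 - 4))*1)*(-3*2*(2 - 1*(-5))) = ((6*(-4))*1)*(-3*2*(2 + 5)) = (-24*1)*(-3*2*7) = -24*(-42) = 1008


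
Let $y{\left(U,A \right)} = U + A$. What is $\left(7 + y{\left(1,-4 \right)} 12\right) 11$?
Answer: $-319$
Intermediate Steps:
$y{\left(U,A \right)} = A + U$
$\left(7 + y{\left(1,-4 \right)} 12\right) 11 = \left(7 + \left(-4 + 1\right) 12\right) 11 = \left(7 - 36\right) 11 = \left(-29\right) 11 = -319$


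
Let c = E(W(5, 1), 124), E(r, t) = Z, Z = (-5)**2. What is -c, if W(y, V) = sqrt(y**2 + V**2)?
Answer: -25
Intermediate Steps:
W(y, V) = sqrt(V**2 + y**2)
Z = 25
E(r, t) = 25
c = 25
-c = -1*25 = -25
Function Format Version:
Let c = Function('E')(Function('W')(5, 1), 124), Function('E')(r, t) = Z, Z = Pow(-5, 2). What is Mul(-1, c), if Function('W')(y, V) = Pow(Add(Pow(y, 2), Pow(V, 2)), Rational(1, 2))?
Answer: -25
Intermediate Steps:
Function('W')(y, V) = Pow(Add(Pow(V, 2), Pow(y, 2)), Rational(1, 2))
Z = 25
Function('E')(r, t) = 25
c = 25
Mul(-1, c) = Mul(-1, 25) = -25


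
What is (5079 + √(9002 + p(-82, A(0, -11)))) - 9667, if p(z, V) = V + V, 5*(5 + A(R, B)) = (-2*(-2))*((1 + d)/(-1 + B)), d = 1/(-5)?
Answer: -4588 + 2*√505794/15 ≈ -4493.2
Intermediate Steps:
d = -⅕ ≈ -0.20000
A(R, B) = -5 + 16/(25*(-1 + B)) (A(R, B) = -5 + ((-2*(-2))*((1 - ⅕)/(-1 + B)))/5 = -5 + (4*(4/(5*(-1 + B))))/5 = -5 + (16/(5*(-1 + B)))/5 = -5 + 16/(25*(-1 + B)))
p(z, V) = 2*V
(5079 + √(9002 + p(-82, A(0, -11)))) - 9667 = (5079 + √(9002 + 2*((141 - 125*(-11))/(25*(-1 - 11))))) - 9667 = (5079 + √(9002 + 2*((1/25)*(141 + 1375)/(-12)))) - 9667 = (5079 + √(9002 + 2*((1/25)*(-1/12)*1516))) - 9667 = (5079 + √(9002 + 2*(-379/75))) - 9667 = (5079 + √(9002 - 758/75)) - 9667 = (5079 + √(674392/75)) - 9667 = (5079 + 2*√505794/15) - 9667 = -4588 + 2*√505794/15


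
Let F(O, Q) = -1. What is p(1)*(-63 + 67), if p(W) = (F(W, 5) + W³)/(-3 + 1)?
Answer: 0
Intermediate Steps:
p(W) = ½ - W³/2 (p(W) = (-1 + W³)/(-3 + 1) = (-1 + W³)/(-2) = (-1 + W³)*(-½) = ½ - W³/2)
p(1)*(-63 + 67) = (½ - ½*1³)*(-63 + 67) = (½ - ½*1)*4 = (½ - ½)*4 = 0*4 = 0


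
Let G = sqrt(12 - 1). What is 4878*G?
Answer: 4878*sqrt(11) ≈ 16179.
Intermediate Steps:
G = sqrt(11) ≈ 3.3166
4878*G = 4878*sqrt(11)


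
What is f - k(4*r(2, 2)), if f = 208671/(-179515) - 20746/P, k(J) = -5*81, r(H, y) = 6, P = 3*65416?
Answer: 7111627851001/17614729860 ≈ 403.73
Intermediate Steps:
P = 196248
k(J) = -405
f = -22337742299/17614729860 (f = 208671/(-179515) - 20746/196248 = 208671*(-1/179515) - 20746*1/196248 = -208671/179515 - 10373/98124 = -22337742299/17614729860 ≈ -1.2681)
f - k(4*r(2, 2)) = -22337742299/17614729860 - 1*(-405) = -22337742299/17614729860 + 405 = 7111627851001/17614729860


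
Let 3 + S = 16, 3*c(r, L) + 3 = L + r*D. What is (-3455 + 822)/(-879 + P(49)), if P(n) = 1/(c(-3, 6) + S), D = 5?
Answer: 23697/7910 ≈ 2.9958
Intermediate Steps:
c(r, L) = -1 + L/3 + 5*r/3 (c(r, L) = -1 + (L + r*5)/3 = -1 + (L + 5*r)/3 = -1 + (L/3 + 5*r/3) = -1 + L/3 + 5*r/3)
S = 13 (S = -3 + 16 = 13)
P(n) = ⅑ (P(n) = 1/((-1 + (⅓)*6 + (5/3)*(-3)) + 13) = 1/((-1 + 2 - 5) + 13) = 1/(-4 + 13) = 1/9 = ⅑)
(-3455 + 822)/(-879 + P(49)) = (-3455 + 822)/(-879 + ⅑) = -2633/(-7910/9) = -2633*(-9/7910) = 23697/7910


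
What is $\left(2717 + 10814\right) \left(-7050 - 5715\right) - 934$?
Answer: $-172724149$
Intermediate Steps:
$\left(2717 + 10814\right) \left(-7050 - 5715\right) - 934 = 13531 \left(-7050 - 5715\right) - 934 = 13531 \left(-12765\right) - 934 = -172723215 - 934 = -172724149$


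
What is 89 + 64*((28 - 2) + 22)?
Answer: 3161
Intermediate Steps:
89 + 64*((28 - 2) + 22) = 89 + 64*(26 + 22) = 89 + 64*48 = 89 + 3072 = 3161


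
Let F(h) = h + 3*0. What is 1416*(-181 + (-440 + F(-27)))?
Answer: -917568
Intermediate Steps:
F(h) = h (F(h) = h + 0 = h)
1416*(-181 + (-440 + F(-27))) = 1416*(-181 + (-440 - 27)) = 1416*(-181 - 467) = 1416*(-648) = -917568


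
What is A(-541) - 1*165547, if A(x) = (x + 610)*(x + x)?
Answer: -240205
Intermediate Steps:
A(x) = 2*x*(610 + x) (A(x) = (610 + x)*(2*x) = 2*x*(610 + x))
A(-541) - 1*165547 = 2*(-541)*(610 - 541) - 1*165547 = 2*(-541)*69 - 165547 = -74658 - 165547 = -240205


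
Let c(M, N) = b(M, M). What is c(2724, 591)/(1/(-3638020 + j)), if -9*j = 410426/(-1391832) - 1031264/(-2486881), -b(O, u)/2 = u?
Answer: 695302111052455589642/35080951581 ≈ 1.9820e+10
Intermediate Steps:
b(O, u) = -2*u
c(M, N) = -2*M
j = -5603589383/420971418972 (j = -(410426/(-1391832) - 1031264/(-2486881))/9 = -(410426*(-1/1391832) - 1031264*(-1/2486881))/9 = -(-205213/695916 + 27872/67213)/9 = -1/9*5603589383/46774602108 = -5603589383/420971418972 ≈ -0.013311)
c(2724, 591)/(1/(-3638020 + j)) = (-2*2724)/(1/(-3638020 - 5603589383/420971418972)) = -5448/(1/(-1531502447252104823/420971418972)) = -5448/(-420971418972/1531502447252104823) = -5448*(-1531502447252104823/420971418972) = 695302111052455589642/35080951581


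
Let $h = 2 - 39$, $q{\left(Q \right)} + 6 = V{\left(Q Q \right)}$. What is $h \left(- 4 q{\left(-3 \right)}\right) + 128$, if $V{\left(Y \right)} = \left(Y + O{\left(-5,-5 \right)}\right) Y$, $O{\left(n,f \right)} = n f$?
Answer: $44528$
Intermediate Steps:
$O{\left(n,f \right)} = f n$
$V{\left(Y \right)} = Y \left(25 + Y\right)$ ($V{\left(Y \right)} = \left(Y - -25\right) Y = \left(Y + 25\right) Y = \left(25 + Y\right) Y = Y \left(25 + Y\right)$)
$q{\left(Q \right)} = -6 + Q^{2} \left(25 + Q^{2}\right)$ ($q{\left(Q \right)} = -6 + Q Q \left(25 + Q Q\right) = -6 + Q^{2} \left(25 + Q^{2}\right)$)
$h = -37$ ($h = 2 - 39 = -37$)
$h \left(- 4 q{\left(-3 \right)}\right) + 128 = - 37 \left(- 4 \left(-6 + \left(-3\right)^{2} \left(25 + \left(-3\right)^{2}\right)\right)\right) + 128 = - 37 \left(- 4 \left(-6 + 9 \left(25 + 9\right)\right)\right) + 128 = - 37 \left(- 4 \left(-6 + 9 \cdot 34\right)\right) + 128 = - 37 \left(- 4 \left(-6 + 306\right)\right) + 128 = - 37 \left(\left(-4\right) 300\right) + 128 = \left(-37\right) \left(-1200\right) + 128 = 44400 + 128 = 44528$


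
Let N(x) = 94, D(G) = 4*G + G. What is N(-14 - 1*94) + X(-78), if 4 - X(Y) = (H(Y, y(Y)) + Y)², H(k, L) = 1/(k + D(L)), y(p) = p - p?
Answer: -36430993/6084 ≈ -5988.0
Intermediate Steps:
D(G) = 5*G
y(p) = 0
H(k, L) = 1/(k + 5*L)
X(Y) = 4 - (Y + 1/Y)² (X(Y) = 4 - (1/(Y + 5*0) + Y)² = 4 - (1/(Y + 0) + Y)² = 4 - (1/Y + Y)² = 4 - (Y + 1/Y)²)
N(-14 - 1*94) + X(-78) = 94 + (2 - 1/(-78)² - 1*(-78)²) = 94 + (2 - 1*1/6084 - 1*6084) = 94 + (2 - 1/6084 - 6084) = 94 - 37002889/6084 = -36430993/6084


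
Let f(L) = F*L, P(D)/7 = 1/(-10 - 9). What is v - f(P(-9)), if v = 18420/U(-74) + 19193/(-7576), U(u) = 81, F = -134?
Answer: 682100375/3886488 ≈ 175.51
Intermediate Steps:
P(D) = -7/19 (P(D) = 7/(-10 - 9) = 7/(-19) = 7*(-1/19) = -7/19)
f(L) = -134*L
v = 45998429/204552 (v = 18420/81 + 19193/(-7576) = 18420*(1/81) + 19193*(-1/7576) = 6140/27 - 19193/7576 = 45998429/204552 ≈ 224.87)
v - f(P(-9)) = 45998429/204552 - (-134)*(-7)/19 = 45998429/204552 - 1*938/19 = 45998429/204552 - 938/19 = 682100375/3886488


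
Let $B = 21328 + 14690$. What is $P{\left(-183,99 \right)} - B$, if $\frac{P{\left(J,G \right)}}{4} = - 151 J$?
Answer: $74514$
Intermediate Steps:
$B = 36018$
$P{\left(J,G \right)} = - 604 J$ ($P{\left(J,G \right)} = 4 \left(- 151 J\right) = - 604 J$)
$P{\left(-183,99 \right)} - B = \left(-604\right) \left(-183\right) - 36018 = 110532 - 36018 = 74514$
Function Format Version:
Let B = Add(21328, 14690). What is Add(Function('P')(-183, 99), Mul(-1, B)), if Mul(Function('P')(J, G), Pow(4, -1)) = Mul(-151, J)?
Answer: 74514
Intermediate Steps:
B = 36018
Function('P')(J, G) = Mul(-604, J) (Function('P')(J, G) = Mul(4, Mul(-151, J)) = Mul(-604, J))
Add(Function('P')(-183, 99), Mul(-1, B)) = Add(Mul(-604, -183), Mul(-1, 36018)) = Add(110532, -36018) = 74514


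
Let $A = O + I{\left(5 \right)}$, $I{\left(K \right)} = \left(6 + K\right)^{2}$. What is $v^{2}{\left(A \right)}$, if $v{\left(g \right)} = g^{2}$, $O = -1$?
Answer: $207360000$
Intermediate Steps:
$A = 120$ ($A = -1 + \left(6 + 5\right)^{2} = -1 + 11^{2} = -1 + 121 = 120$)
$v^{2}{\left(A \right)} = \left(120^{2}\right)^{2} = 14400^{2} = 207360000$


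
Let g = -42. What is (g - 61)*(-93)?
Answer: 9579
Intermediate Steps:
(g - 61)*(-93) = (-42 - 61)*(-93) = -103*(-93) = 9579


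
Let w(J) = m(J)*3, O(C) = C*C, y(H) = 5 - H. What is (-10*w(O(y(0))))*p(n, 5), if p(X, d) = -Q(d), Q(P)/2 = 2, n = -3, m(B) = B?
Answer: 3000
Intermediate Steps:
O(C) = C²
Q(P) = 4 (Q(P) = 2*2 = 4)
w(J) = 3*J (w(J) = J*3 = 3*J)
p(X, d) = -4 (p(X, d) = -1*4 = -4)
(-10*w(O(y(0))))*p(n, 5) = -30*(5 - 1*0)²*(-4) = -30*(5 + 0)²*(-4) = -30*5²*(-4) = -30*25*(-4) = -10*75*(-4) = -750*(-4) = 3000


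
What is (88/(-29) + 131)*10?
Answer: 37110/29 ≈ 1279.7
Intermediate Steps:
(88/(-29) + 131)*10 = (88*(-1/29) + 131)*10 = (-88/29 + 131)*10 = (3711/29)*10 = 37110/29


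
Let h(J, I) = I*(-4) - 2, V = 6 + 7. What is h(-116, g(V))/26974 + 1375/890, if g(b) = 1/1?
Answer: 3708391/2400686 ≈ 1.5447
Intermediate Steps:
V = 13
g(b) = 1
h(J, I) = -2 - 4*I (h(J, I) = -4*I - 2 = -2 - 4*I)
h(-116, g(V))/26974 + 1375/890 = (-2 - 4*1)/26974 + 1375/890 = (-2 - 4)*(1/26974) + 1375*(1/890) = -6*1/26974 + 275/178 = -3/13487 + 275/178 = 3708391/2400686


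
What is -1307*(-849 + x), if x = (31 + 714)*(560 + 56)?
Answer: -598698797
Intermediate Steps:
x = 458920 (x = 745*616 = 458920)
-1307*(-849 + x) = -1307*(-849 + 458920) = -1307*458071 = -598698797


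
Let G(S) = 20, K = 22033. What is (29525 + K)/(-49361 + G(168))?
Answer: -17186/16447 ≈ -1.0449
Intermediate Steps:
(29525 + K)/(-49361 + G(168)) = (29525 + 22033)/(-49361 + 20) = 51558/(-49341) = 51558*(-1/49341) = -17186/16447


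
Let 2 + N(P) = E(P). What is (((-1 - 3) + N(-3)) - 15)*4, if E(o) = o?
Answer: -96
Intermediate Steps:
N(P) = -2 + P
(((-1 - 3) + N(-3)) - 15)*4 = (((-1 - 3) + (-2 - 3)) - 15)*4 = ((-4 - 5) - 15)*4 = (-9 - 15)*4 = -24*4 = -96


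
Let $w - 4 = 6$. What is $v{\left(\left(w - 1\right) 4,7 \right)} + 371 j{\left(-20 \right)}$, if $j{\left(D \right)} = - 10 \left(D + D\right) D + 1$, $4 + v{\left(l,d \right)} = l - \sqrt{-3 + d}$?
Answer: $-2967599$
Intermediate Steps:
$w = 10$ ($w = 4 + 6 = 10$)
$v{\left(l,d \right)} = -4 + l - \sqrt{-3 + d}$ ($v{\left(l,d \right)} = -4 + \left(l - \sqrt{-3 + d}\right) = -4 + l - \sqrt{-3 + d}$)
$j{\left(D \right)} = 1 - 20 D^{2}$ ($j{\left(D \right)} = - 10 \cdot 2 D D + 1 = - 20 D D + 1 = - 20 D^{2} + 1 = 1 - 20 D^{2}$)
$v{\left(\left(w - 1\right) 4,7 \right)} + 371 j{\left(-20 \right)} = \left(-4 + \left(10 - 1\right) 4 - \sqrt{-3 + 7}\right) + 371 \left(1 - 20 \left(-20\right)^{2}\right) = \left(-4 + 9 \cdot 4 - \sqrt{4}\right) + 371 \left(1 - 8000\right) = \left(-4 + 36 - 2\right) + 371 \left(1 - 8000\right) = \left(-4 + 36 - 2\right) + 371 \left(-7999\right) = 30 - 2967629 = -2967599$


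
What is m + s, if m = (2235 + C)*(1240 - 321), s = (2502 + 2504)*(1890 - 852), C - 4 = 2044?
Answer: 9132305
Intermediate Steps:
C = 2048 (C = 4 + 2044 = 2048)
s = 5196228 (s = 5006*1038 = 5196228)
m = 3936077 (m = (2235 + 2048)*(1240 - 321) = 4283*919 = 3936077)
m + s = 3936077 + 5196228 = 9132305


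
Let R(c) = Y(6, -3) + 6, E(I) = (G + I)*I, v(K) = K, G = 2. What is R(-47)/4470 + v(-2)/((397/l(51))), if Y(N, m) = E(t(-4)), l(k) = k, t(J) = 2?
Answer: -225191/887295 ≈ -0.25380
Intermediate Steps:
E(I) = I*(2 + I) (E(I) = (2 + I)*I = I*(2 + I))
Y(N, m) = 8 (Y(N, m) = 2*(2 + 2) = 2*4 = 8)
R(c) = 14 (R(c) = 8 + 6 = 14)
R(-47)/4470 + v(-2)/((397/l(51))) = 14/4470 - 2/(397/51) = 14*(1/4470) - 2/(397*(1/51)) = 7/2235 - 2/397/51 = 7/2235 - 2*51/397 = 7/2235 - 102/397 = -225191/887295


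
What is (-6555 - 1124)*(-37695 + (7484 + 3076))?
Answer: 208369665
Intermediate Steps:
(-6555 - 1124)*(-37695 + (7484 + 3076)) = -7679*(-37695 + 10560) = -7679*(-27135) = 208369665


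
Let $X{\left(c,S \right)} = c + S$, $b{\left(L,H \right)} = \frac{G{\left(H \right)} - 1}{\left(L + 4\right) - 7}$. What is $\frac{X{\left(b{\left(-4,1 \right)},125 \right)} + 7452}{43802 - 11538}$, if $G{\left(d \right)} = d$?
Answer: $\frac{7577}{32264} \approx 0.23484$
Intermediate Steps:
$b{\left(L,H \right)} = \frac{-1 + H}{-3 + L}$ ($b{\left(L,H \right)} = \frac{H - 1}{\left(L + 4\right) - 7} = \frac{-1 + H}{\left(4 + L\right) - 7} = \frac{-1 + H}{-3 + L}$)
$X{\left(c,S \right)} = S + c$
$\frac{X{\left(b{\left(-4,1 \right)},125 \right)} + 7452}{43802 - 11538} = \frac{\left(125 + \frac{-1 + 1}{-3 - 4}\right) + 7452}{43802 - 11538} = \frac{\left(125 + \frac{1}{-7} \cdot 0\right) + 7452}{32264} = \left(\left(125 - 0\right) + 7452\right) \frac{1}{32264} = \left(\left(125 + 0\right) + 7452\right) \frac{1}{32264} = \left(125 + 7452\right) \frac{1}{32264} = 7577 \cdot \frac{1}{32264} = \frac{7577}{32264}$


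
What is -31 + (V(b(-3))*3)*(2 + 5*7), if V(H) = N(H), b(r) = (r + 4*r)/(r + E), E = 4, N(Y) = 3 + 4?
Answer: 746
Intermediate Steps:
N(Y) = 7
b(r) = 5*r/(4 + r) (b(r) = (r + 4*r)/(r + 4) = (5*r)/(4 + r) = 5*r/(4 + r))
V(H) = 7
-31 + (V(b(-3))*3)*(2 + 5*7) = -31 + (7*3)*(2 + 5*7) = -31 + 21*(2 + 35) = -31 + 21*37 = -31 + 777 = 746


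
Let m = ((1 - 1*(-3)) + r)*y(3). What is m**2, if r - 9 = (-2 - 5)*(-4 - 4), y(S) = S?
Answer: 42849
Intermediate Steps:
r = 65 (r = 9 + (-2 - 5)*(-4 - 4) = 9 - 7*(-8) = 9 + 56 = 65)
m = 207 (m = ((1 - 1*(-3)) + 65)*3 = ((1 + 3) + 65)*3 = (4 + 65)*3 = 69*3 = 207)
m**2 = 207**2 = 42849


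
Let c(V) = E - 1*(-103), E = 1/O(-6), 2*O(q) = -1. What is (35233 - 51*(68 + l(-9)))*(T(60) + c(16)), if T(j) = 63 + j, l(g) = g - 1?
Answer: 7229600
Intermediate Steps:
O(q) = -½ (O(q) = (½)*(-1) = -½)
l(g) = -1 + g
E = -2 (E = 1/(-½) = -2)
c(V) = 101 (c(V) = -2 - 1*(-103) = -2 + 103 = 101)
(35233 - 51*(68 + l(-9)))*(T(60) + c(16)) = (35233 - 51*(68 + (-1 - 9)))*((63 + 60) + 101) = (35233 - 51*(68 - 10))*(123 + 101) = (35233 - 51*58)*224 = (35233 - 2958)*224 = 32275*224 = 7229600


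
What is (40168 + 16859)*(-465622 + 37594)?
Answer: -24409152756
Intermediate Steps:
(40168 + 16859)*(-465622 + 37594) = 57027*(-428028) = -24409152756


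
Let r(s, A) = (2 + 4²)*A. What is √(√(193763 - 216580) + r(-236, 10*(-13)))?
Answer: √(-2340 + I*√22817) ≈ 1.5605 + 48.399*I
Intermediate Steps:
r(s, A) = 18*A (r(s, A) = (2 + 16)*A = 18*A)
√(√(193763 - 216580) + r(-236, 10*(-13))) = √(√(193763 - 216580) + 18*(10*(-13))) = √(√(-22817) + 18*(-130)) = √(I*√22817 - 2340) = √(-2340 + I*√22817)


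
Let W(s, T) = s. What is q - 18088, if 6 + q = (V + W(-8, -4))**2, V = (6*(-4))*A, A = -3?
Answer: -13998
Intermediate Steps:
V = 72 (V = (6*(-4))*(-3) = -24*(-3) = 72)
q = 4090 (q = -6 + (72 - 8)**2 = -6 + 64**2 = -6 + 4096 = 4090)
q - 18088 = 4090 - 18088 = -13998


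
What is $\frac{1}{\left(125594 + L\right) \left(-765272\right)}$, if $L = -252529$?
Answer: $\frac{1}{97139801320} \approx 1.0294 \cdot 10^{-11}$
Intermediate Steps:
$\frac{1}{\left(125594 + L\right) \left(-765272\right)} = \frac{1}{\left(125594 - 252529\right) \left(-765272\right)} = \frac{1}{-126935} \left(- \frac{1}{765272}\right) = \left(- \frac{1}{126935}\right) \left(- \frac{1}{765272}\right) = \frac{1}{97139801320}$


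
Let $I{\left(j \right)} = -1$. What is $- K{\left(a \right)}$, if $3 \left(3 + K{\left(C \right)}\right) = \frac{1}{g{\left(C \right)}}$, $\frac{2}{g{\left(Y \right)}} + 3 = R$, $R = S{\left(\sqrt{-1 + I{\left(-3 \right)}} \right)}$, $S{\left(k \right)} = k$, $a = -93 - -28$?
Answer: $\frac{7}{2} - \frac{i \sqrt{2}}{6} \approx 3.5 - 0.2357 i$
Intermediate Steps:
$a = -65$ ($a = -93 + 28 = -65$)
$R = i \sqrt{2}$ ($R = \sqrt{-1 - 1} = \sqrt{-2} = i \sqrt{2} \approx 1.4142 i$)
$g{\left(Y \right)} = \frac{2}{-3 + i \sqrt{2}}$
$K{\left(C \right)} = -3 + \frac{1}{3 \left(- \frac{6}{11} - \frac{2 i \sqrt{2}}{11}\right)}$
$- K{\left(a \right)} = - (- \frac{7}{2} + \frac{i \sqrt{2}}{6}) = \frac{7}{2} - \frac{i \sqrt{2}}{6}$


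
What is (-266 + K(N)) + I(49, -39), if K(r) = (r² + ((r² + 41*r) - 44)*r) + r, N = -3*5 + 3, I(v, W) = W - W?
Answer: 4570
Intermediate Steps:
I(v, W) = 0
N = -12 (N = -15 + 3 = -12)
K(r) = r + r² + r*(-44 + r² + 41*r) (K(r) = (r² + (-44 + r² + 41*r)*r) + r = (r² + r*(-44 + r² + 41*r)) + r = r + r² + r*(-44 + r² + 41*r))
(-266 + K(N)) + I(49, -39) = (-266 - 12*(-43 + (-12)² + 42*(-12))) + 0 = (-266 - 12*(-43 + 144 - 504)) + 0 = (-266 - 12*(-403)) + 0 = (-266 + 4836) + 0 = 4570 + 0 = 4570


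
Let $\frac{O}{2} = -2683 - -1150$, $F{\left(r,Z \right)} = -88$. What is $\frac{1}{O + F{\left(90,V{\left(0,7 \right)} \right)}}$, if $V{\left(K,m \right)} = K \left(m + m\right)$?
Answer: $- \frac{1}{3154} \approx -0.00031706$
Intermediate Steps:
$V{\left(K,m \right)} = 2 K m$ ($V{\left(K,m \right)} = K 2 m = 2 K m$)
$O = -3066$ ($O = 2 \left(-2683 - -1150\right) = 2 \left(-2683 + 1150\right) = 2 \left(-1533\right) = -3066$)
$\frac{1}{O + F{\left(90,V{\left(0,7 \right)} \right)}} = \frac{1}{-3066 - 88} = \frac{1}{-3154} = - \frac{1}{3154}$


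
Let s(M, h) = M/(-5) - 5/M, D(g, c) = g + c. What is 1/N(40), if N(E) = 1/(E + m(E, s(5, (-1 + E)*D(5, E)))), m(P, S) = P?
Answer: 80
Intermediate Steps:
D(g, c) = c + g
s(M, h) = -5/M - M/5 (s(M, h) = M*(-⅕) - 5/M = -M/5 - 5/M = -5/M - M/5)
N(E) = 1/(2*E) (N(E) = 1/(E + E) = 1/(2*E))
1/N(40) = 1/((½)/40) = 1/((½)*(1/40)) = 1/(1/80) = 80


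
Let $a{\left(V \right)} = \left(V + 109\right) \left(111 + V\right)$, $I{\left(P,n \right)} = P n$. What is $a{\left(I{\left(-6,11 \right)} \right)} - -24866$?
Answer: $26801$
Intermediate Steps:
$a{\left(V \right)} = \left(109 + V\right) \left(111 + V\right)$
$a{\left(I{\left(-6,11 \right)} \right)} - -24866 = \left(12099 + \left(\left(-6\right) 11\right)^{2} + 220 \left(\left(-6\right) 11\right)\right) - -24866 = \left(12099 + \left(-66\right)^{2} + 220 \left(-66\right)\right) + 24866 = \left(12099 + 4356 - 14520\right) + 24866 = 1935 + 24866 = 26801$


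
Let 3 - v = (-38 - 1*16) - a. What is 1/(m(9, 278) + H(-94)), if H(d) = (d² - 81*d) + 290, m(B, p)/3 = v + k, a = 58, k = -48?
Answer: 1/16941 ≈ 5.9028e-5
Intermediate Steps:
v = 115 (v = 3 - ((-38 - 1*16) - 1*58) = 3 - ((-38 - 16) - 58) = 3 - (-54 - 58) = 3 - 1*(-112) = 3 + 112 = 115)
m(B, p) = 201 (m(B, p) = 3*(115 - 48) = 3*67 = 201)
H(d) = 290 + d² - 81*d
1/(m(9, 278) + H(-94)) = 1/(201 + (290 + (-94)² - 81*(-94))) = 1/(201 + (290 + 8836 + 7614)) = 1/(201 + 16740) = 1/16941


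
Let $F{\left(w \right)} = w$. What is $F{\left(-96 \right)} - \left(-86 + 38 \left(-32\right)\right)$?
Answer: $1206$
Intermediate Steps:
$F{\left(-96 \right)} - \left(-86 + 38 \left(-32\right)\right) = -96 - \left(-86 + 38 \left(-32\right)\right) = -96 - \left(-86 - 1216\right) = -96 - -1302 = -96 + 1302 = 1206$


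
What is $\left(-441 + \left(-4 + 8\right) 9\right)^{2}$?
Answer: $164025$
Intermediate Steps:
$\left(-441 + \left(-4 + 8\right) 9\right)^{2} = \left(-441 + 4 \cdot 9\right)^{2} = \left(-441 + 36\right)^{2} = \left(-405\right)^{2} = 164025$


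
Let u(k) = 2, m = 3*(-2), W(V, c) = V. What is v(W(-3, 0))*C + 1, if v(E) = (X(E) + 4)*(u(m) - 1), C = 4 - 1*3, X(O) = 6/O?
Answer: 3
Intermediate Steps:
m = -6
C = 1 (C = 4 - 3 = 1)
v(E) = 4 + 6/E (v(E) = (6/E + 4)*(2 - 1) = (4 + 6/E)*1 = 4 + 6/E)
v(W(-3, 0))*C + 1 = (4 + 6/(-3))*1 + 1 = (4 + 6*(-⅓))*1 + 1 = (4 - 2)*1 + 1 = 2*1 + 1 = 2 + 1 = 3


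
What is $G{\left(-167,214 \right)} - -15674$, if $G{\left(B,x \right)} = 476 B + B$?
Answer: $-63985$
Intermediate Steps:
$G{\left(B,x \right)} = 477 B$
$G{\left(-167,214 \right)} - -15674 = 477 \left(-167\right) - -15674 = -79659 + 15674 = -63985$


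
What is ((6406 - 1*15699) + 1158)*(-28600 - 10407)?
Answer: 317321945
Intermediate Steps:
((6406 - 1*15699) + 1158)*(-28600 - 10407) = ((6406 - 15699) + 1158)*(-39007) = (-9293 + 1158)*(-39007) = -8135*(-39007) = 317321945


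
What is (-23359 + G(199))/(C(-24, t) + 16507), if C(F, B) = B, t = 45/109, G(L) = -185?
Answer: -641574/449827 ≈ -1.4263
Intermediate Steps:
t = 45/109 (t = 45*(1/109) = 45/109 ≈ 0.41284)
(-23359 + G(199))/(C(-24, t) + 16507) = (-23359 - 185)/(45/109 + 16507) = -23544/1799308/109 = -23544*109/1799308 = -641574/449827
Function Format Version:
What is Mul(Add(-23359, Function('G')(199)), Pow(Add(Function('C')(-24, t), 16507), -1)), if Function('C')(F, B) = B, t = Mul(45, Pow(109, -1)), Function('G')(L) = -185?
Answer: Rational(-641574, 449827) ≈ -1.4263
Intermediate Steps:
t = Rational(45, 109) (t = Mul(45, Rational(1, 109)) = Rational(45, 109) ≈ 0.41284)
Mul(Add(-23359, Function('G')(199)), Pow(Add(Function('C')(-24, t), 16507), -1)) = Mul(Add(-23359, -185), Pow(Add(Rational(45, 109), 16507), -1)) = Mul(-23544, Pow(Rational(1799308, 109), -1)) = Mul(-23544, Rational(109, 1799308)) = Rational(-641574, 449827)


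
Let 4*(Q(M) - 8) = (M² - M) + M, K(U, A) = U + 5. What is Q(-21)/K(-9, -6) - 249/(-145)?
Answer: -64601/2320 ≈ -27.845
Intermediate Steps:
K(U, A) = 5 + U
Q(M) = 8 + M²/4 (Q(M) = 8 + ((M² - M) + M)/4 = 8 + M²/4)
Q(-21)/K(-9, -6) - 249/(-145) = (8 + (¼)*(-21)²)/(5 - 9) - 249/(-145) = (8 + (¼)*441)/(-4) - 249*(-1/145) = (8 + 441/4)*(-¼) + 249/145 = (473/4)*(-¼) + 249/145 = -473/16 + 249/145 = -64601/2320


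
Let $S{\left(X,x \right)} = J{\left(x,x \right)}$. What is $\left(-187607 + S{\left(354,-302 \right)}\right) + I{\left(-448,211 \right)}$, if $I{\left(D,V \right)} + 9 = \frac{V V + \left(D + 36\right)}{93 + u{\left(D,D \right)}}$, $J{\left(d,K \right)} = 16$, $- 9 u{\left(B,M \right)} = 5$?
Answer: $- \frac{11975863}{64} \approx -1.8712 \cdot 10^{5}$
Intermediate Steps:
$u{\left(B,M \right)} = - \frac{5}{9}$ ($u{\left(B,M \right)} = \left(- \frac{1}{9}\right) 5 = - \frac{5}{9}$)
$I{\left(D,V \right)} = - \frac{1791}{208} + \frac{9 D}{832} + \frac{9 V^{2}}{832}$ ($I{\left(D,V \right)} = -9 + \frac{V V + \left(D + 36\right)}{93 - \frac{5}{9}} = -9 + \frac{V^{2} + \left(36 + D\right)}{\frac{832}{9}} = -9 + \left(36 + D + V^{2}\right) \frac{9}{832} = -9 + \left(\frac{81}{208} + \frac{9 D}{832} + \frac{9 V^{2}}{832}\right) = - \frac{1791}{208} + \frac{9 D}{832} + \frac{9 V^{2}}{832}$)
$S{\left(X,x \right)} = 16$
$\left(-187607 + S{\left(354,-302 \right)}\right) + I{\left(-448,211 \right)} = \left(-187607 + 16\right) + \left(- \frac{1791}{208} + \frac{9}{832} \left(-448\right) + \frac{9 \cdot 211^{2}}{832}\right) = -187591 - - \frac{29961}{64} = -187591 + \frac{29961}{64} = - \frac{11975863}{64}$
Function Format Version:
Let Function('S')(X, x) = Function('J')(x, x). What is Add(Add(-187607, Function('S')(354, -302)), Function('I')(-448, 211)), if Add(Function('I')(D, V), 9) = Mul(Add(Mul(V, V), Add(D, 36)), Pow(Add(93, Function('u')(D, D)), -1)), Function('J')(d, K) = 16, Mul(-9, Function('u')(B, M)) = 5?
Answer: Rational(-11975863, 64) ≈ -1.8712e+5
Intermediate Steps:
Function('u')(B, M) = Rational(-5, 9) (Function('u')(B, M) = Mul(Rational(-1, 9), 5) = Rational(-5, 9))
Function('I')(D, V) = Add(Rational(-1791, 208), Mul(Rational(9, 832), D), Mul(Rational(9, 832), Pow(V, 2))) (Function('I')(D, V) = Add(-9, Mul(Add(Mul(V, V), Add(D, 36)), Pow(Add(93, Rational(-5, 9)), -1))) = Add(-9, Mul(Add(Pow(V, 2), Add(36, D)), Pow(Rational(832, 9), -1))) = Add(-9, Mul(Add(36, D, Pow(V, 2)), Rational(9, 832))) = Add(-9, Add(Rational(81, 208), Mul(Rational(9, 832), D), Mul(Rational(9, 832), Pow(V, 2)))) = Add(Rational(-1791, 208), Mul(Rational(9, 832), D), Mul(Rational(9, 832), Pow(V, 2))))
Function('S')(X, x) = 16
Add(Add(-187607, Function('S')(354, -302)), Function('I')(-448, 211)) = Add(Add(-187607, 16), Add(Rational(-1791, 208), Mul(Rational(9, 832), -448), Mul(Rational(9, 832), Pow(211, 2)))) = Add(-187591, Add(Rational(-1791, 208), Rational(-63, 13), Mul(Rational(9, 832), 44521))) = Add(-187591, Add(Rational(-1791, 208), Rational(-63, 13), Rational(400689, 832))) = Add(-187591, Rational(29961, 64)) = Rational(-11975863, 64)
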